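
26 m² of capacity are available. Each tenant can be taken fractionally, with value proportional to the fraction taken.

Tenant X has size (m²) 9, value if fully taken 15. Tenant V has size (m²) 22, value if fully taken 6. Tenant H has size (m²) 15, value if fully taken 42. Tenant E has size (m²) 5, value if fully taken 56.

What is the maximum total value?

108

Best value per unit of size first: Tenant E 56/5≈11.2, Tenant H 42/15≈2.8, Tenant X 15/9≈1.67, Tenant V 6/22≈0.273.
Take all of Tenant E (5 m², value 56) ; 21 m² left.
All 15 m² of Tenant H fit (value 42) ; 6 remain.
6 m² left: a 6/9 share of Tenant X gives 15×6/9 = 10.
Total value = 108.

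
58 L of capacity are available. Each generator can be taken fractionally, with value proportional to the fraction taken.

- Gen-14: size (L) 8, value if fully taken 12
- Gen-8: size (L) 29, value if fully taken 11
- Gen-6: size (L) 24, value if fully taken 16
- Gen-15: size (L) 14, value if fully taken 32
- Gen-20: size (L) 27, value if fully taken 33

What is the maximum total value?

83

Rank by value-to-size ratio: Gen-15 32/14≈2.29, Gen-14 12/8≈1.5, Gen-20 33/27≈1.22, Gen-6 16/24≈0.667, Gen-8 11/29≈0.379.
Take all of Gen-15 (14 L, value 32) → 44 L left.
Gen-14: take in full, 8 L for value 12 → 36 left.
All 27 L of Gen-20 fit (value 33) → 9 remain.
Fill the last 9 L with part of Gen-6: 9/24 of it earns 6.
Total value = 83.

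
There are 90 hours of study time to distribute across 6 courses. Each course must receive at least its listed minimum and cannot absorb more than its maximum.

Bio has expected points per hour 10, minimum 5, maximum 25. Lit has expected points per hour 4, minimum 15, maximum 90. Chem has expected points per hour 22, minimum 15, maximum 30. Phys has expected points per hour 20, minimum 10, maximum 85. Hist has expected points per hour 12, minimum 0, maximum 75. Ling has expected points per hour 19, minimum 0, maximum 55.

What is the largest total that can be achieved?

Meeting every minimum uses 5+15+15+10+0+0 = 45 hours, leaving 45.
Highest expected points per hour first: Chem 22 > Phys 20 > Ling 19 > Hist 12 > Bio 10 > Lit 4.
Chem takes 15 more to reach its cap of 30 → 30 left.
Phys: +30 (room for 75) → 40. Pool exhausted.
Total = 10×5 + 4×15 + 22×30 + 20×40 = 1570.

1570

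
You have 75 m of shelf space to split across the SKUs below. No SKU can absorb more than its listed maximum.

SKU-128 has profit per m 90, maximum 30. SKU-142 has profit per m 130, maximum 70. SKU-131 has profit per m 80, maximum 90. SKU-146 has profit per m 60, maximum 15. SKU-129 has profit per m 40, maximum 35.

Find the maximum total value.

9550

Rank by profit per m: SKU-142 130 > SKU-128 90 > SKU-131 80 > SKU-146 60 > SKU-129 40.
SKU-142 takes 70 to reach its cap of 70 ; 5 left.
SKU-128 has room for 30 but only 5 remain, so it gets 5.
Total = 90×5 + 130×70 = 9550.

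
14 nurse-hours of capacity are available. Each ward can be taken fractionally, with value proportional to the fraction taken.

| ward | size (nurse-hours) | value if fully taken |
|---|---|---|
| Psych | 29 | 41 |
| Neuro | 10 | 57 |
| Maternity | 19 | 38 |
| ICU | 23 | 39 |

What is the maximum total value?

65

Sort by value density: Neuro 57/10≈5.7, Maternity 38/19≈2, ICU 39/23≈1.7, Psych 41/29≈1.41.
Neuro: take in full, 10 nurse-hours for value 57 ; 4 left.
Only 4 nurse-hours remain; take 4/19 of Maternity for value 38×4/19 = 8.
Total value = 65.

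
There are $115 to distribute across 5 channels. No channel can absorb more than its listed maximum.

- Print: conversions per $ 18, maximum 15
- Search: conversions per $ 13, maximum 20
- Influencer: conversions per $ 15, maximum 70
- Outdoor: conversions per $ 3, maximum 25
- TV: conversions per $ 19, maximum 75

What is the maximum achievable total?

Highest conversions per $ first: TV 19 > Print 18 > Influencer 15 > Search 13 > Outdoor 3.
TV takes 75 to reach its cap of 75 → 40 left.
Print: +15 to 15 (cap) → 25 left.
Influencer: +25 (room for 70) → 25. Pool exhausted.
Total = 18×15 + 15×25 + 19×75 = 2070.

2070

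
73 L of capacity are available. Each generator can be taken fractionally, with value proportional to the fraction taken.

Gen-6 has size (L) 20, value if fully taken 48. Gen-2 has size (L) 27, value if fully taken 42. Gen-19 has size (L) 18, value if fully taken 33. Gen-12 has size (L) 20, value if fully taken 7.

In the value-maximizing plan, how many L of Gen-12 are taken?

Rank by value-to-size ratio: Gen-6 48/20≈2.4, Gen-19 33/18≈1.83, Gen-2 42/27≈1.56, Gen-12 7/20≈0.35.
Take all of Gen-6 (20 L, value 48) — 53 L left.
Gen-19: take in full, 18 L for value 33 — 35 left.
Take all of Gen-2 (27 L, value 42) — 8 L left.
Fill the last 8 L with part of Gen-12: 8/20 of it earns 2.8.

8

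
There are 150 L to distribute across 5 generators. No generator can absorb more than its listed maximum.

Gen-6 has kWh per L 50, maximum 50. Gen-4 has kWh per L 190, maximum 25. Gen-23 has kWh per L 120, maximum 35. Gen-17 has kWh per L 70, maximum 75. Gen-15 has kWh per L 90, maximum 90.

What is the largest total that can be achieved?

Order the generators by kWh per L: Gen-4 190 > Gen-23 120 > Gen-15 90 > Gen-17 70 > Gen-6 50.
Gen-4 takes 25 to reach its cap of 25 → 125 left.
Give Gen-23 35 to hit its cap of 35 → 90 left.
Give Gen-15 90 to hit its cap of 90 → 0 left.
Total = 190×25 + 120×35 + 90×90 = 17050.

17050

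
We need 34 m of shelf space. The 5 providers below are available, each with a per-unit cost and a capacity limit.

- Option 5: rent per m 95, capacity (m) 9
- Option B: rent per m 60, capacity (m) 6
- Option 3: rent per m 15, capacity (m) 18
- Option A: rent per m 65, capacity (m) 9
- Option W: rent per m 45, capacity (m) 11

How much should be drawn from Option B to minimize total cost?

Use providers in increasing cost order.
Option 3 at 15: take all 18 m ; 16 still needed.
Take 11 from Option W at 45 ; need 5 more.
Option B (60): take the remaining 5 ; done.
Option A, Option 5: unused.

5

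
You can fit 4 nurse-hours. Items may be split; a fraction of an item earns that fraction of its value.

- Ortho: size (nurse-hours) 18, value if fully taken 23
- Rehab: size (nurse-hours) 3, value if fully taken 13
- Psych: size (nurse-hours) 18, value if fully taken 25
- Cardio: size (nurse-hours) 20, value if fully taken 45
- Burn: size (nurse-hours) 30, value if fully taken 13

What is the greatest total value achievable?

15.25

Sort by value density: Rehab 13/3≈4.33, Cardio 45/20≈2.25, Psych 25/18≈1.39, Ortho 23/18≈1.28, Burn 13/30≈0.433.
Rehab: take in full, 3 nurse-hours for value 13 ; 1 left.
Only 1 nurse-hours remain; take 1/20 of Cardio for value 45×1/20 = 2.25.
Total value = 15.25.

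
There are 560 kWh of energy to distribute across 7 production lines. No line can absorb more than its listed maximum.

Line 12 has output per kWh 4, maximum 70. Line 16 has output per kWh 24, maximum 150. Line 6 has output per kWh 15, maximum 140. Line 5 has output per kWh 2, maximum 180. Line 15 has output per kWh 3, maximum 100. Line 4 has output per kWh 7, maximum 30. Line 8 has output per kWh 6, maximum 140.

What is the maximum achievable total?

Rank by output per kWh: Line 16 24 > Line 6 15 > Line 4 7 > Line 8 6 > Line 12 4 > Line 15 3 > Line 5 2.
Line 16 takes 150 to reach its cap of 150 ; 410 left.
Line 6 takes 140 to reach its cap of 140 ; 270 left.
Line 4 takes 30 to reach its cap of 30 ; 240 left.
Give Line 8 140 to hit its cap of 140 ; 100 left.
Give Line 12 70 to hit its cap of 70 ; 30 left.
Line 15: +30 (room for 100) → 30. Pool exhausted.
Total = 4×70 + 24×150 + 15×140 + 3×30 + 7×30 + 6×140 = 7120.

7120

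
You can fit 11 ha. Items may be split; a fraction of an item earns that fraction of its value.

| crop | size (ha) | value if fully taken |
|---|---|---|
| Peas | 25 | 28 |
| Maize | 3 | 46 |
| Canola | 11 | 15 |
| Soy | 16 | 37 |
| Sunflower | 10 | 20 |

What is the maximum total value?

Best value per unit of size first: Maize 46/3≈15.3, Soy 37/16≈2.31, Sunflower 20/10≈2, Canola 15/11≈1.36, Peas 28/25≈1.12.
All 3 ha of Maize fit (value 46) → 8 remain.
Only 8 ha remain; take 8/16 of Soy for value 37×8/16 = 18.5.
Total value = 64.5.

64.5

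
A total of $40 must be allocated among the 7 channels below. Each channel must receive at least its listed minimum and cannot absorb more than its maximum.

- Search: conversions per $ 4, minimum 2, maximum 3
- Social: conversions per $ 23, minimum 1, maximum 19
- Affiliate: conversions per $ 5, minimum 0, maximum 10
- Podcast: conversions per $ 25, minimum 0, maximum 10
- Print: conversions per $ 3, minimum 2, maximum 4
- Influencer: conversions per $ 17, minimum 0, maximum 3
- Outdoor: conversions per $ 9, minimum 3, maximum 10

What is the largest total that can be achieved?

Meeting every minimum uses 2+1+0+0+2+0+3 = 8 $, leaving 32.
Rank by conversions per $: Podcast 25 > Social 23 > Influencer 17 > Outdoor 9 > Affiliate 5 > Search 4 > Print 3.
Give Podcast 10 more to hit its cap of 10 ; 22 left.
Give Social 18 more to hit its cap of 19 ; 4 left.
Influencer: +3 to 3 (cap) ; 1 left.
Outdoor: +1 (room for 7) → 4. Pool exhausted.
Total = 4×2 + 23×19 + 25×10 + 3×2 + 17×3 + 9×4 = 788.

788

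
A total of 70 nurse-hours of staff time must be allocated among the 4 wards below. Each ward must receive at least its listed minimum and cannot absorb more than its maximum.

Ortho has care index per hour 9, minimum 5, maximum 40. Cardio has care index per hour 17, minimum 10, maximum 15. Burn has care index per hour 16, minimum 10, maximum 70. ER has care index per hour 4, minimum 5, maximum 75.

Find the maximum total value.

Meeting every minimum uses 5+10+10+5 = 30 nurse-hours, leaving 40.
Highest care index per hour first: Cardio 17 > Burn 16 > Ortho 9 > ER 4.
Cardio: +5 to 15 (cap) → 35 left.
Only 35 left; Burn takes them to reach 45.
Total = 9×5 + 17×15 + 16×45 + 4×5 = 1040.

1040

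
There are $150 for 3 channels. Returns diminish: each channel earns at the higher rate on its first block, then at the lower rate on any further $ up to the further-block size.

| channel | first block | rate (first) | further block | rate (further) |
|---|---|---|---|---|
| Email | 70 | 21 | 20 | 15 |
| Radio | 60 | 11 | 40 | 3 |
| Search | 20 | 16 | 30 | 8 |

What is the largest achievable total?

2530

Order all 6 blocks by rate: Email/tier1 21 > Search/tier1 16 > Email/tier2 15 > Radio/tier1 11 > Search/tier2 8 > Radio/tier2 3.
Email tier1 at 21: fill all 70 → 80 left.
Fill Search tier1 block (20 at 16) → 60 left.
Email/tier2 (15): +20 → 40 left.
40 remain; put them into Radio tier1 at 11.
Total = 21×70 + 16×20 + 15×20 + 11×40 = 2530.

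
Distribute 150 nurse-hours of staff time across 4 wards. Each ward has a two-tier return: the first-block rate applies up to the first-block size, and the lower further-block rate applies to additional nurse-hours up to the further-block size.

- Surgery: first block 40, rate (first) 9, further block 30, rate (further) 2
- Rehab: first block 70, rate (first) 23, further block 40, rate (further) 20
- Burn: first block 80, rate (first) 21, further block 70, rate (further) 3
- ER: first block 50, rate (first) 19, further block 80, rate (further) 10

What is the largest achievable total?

Order all 8 blocks by rate: Rehab/T1 23 > Burn/T1 21 > Rehab/T2 20 > ER/T1 19 > ER/T2 10 > Surgery/T1 9 > Burn/T2 3 > Surgery/T2 2.
Rehab/T1 (23): +70 ; 80 left.
Fill Burn T1 block (80 at 21) ; 0 left.
Total = 23×70 + 21×80 = 3290.

3290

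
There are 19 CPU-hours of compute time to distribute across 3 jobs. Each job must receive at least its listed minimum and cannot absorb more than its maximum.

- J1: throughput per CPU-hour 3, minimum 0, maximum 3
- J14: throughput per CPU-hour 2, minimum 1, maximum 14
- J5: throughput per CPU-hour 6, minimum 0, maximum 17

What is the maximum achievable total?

Meeting every minimum uses 0+1+0 = 1 CPU-hours, leaving 18.
Rank by throughput per CPU-hour: J5 6 > J1 3 > J14 2.
J5: +17 to 17 (cap) → 1 left.
J1: +1 (room for 3) → 1. Pool exhausted.
Total = 3×1 + 2×1 + 6×17 = 107.

107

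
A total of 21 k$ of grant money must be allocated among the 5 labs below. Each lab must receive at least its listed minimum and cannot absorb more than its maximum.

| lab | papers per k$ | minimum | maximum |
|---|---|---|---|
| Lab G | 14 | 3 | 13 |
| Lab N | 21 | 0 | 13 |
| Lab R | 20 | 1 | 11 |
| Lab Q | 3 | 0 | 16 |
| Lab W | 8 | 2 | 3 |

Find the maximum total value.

391

Meeting every minimum uses 3+0+1+0+2 = 6 k$, leaving 15.
Order the labs by papers per k$: Lab N 21 > Lab R 20 > Lab G 14 > Lab W 8 > Lab Q 3.
Give Lab N 13 more to hit its cap of 13 ; 2 left.
Lab R: +2 (room for 10) → 3. Pool exhausted.
Total = 14×3 + 21×13 + 20×3 + 8×2 = 391.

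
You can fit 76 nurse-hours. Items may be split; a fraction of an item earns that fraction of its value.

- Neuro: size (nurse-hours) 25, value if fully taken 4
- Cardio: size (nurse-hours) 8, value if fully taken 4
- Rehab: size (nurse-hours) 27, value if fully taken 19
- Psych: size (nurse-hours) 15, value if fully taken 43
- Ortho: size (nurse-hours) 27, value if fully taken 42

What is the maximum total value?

107.5

Rank by value-to-size ratio: Psych 43/15≈2.87, Ortho 42/27≈1.56, Rehab 19/27≈0.704, Cardio 4/8≈0.5, Neuro 4/25≈0.16.
Psych: take in full, 15 nurse-hours for value 43 — 61 left.
Take all of Ortho (27 nurse-hours, value 42) — 34 nurse-hours left.
Rehab: take in full, 27 nurse-hours for value 19 — 7 left.
Only 7 nurse-hours remain; take 7/8 of Cardio for value 4×7/8 = 3.5.
Total value = 107.5.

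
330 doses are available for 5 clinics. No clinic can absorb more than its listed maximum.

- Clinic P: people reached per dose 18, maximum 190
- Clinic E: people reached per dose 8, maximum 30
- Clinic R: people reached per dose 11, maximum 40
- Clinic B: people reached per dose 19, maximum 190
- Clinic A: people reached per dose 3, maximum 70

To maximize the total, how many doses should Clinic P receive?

Order the clinics by people reached per dose: Clinic B 19 > Clinic P 18 > Clinic R 11 > Clinic E 8 > Clinic A 3.
Clinic B takes 190 to reach its cap of 190 → 140 left.
Only 140 left; Clinic P takes them to reach 140.

140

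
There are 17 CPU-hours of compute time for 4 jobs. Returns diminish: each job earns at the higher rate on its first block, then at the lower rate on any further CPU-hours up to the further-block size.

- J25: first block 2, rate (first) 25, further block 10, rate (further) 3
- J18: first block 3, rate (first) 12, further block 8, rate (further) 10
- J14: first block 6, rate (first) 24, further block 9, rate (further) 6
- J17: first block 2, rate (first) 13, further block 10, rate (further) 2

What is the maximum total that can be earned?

Rank every tier by rate: J25/first 25 > J14/first 24 > J17/first 13 > J18/first 12 > J18/second 10 > J14/second 6 > J25/second 3 > J17/second 2.
J25/first (25): +2 — 15 left.
J14 first at 24: fill all 6 — 9 left.
Fill J17 first block (2 at 13) — 7 left.
J18/first (12): +3 — 4 left.
J18 second at 10: only 4 left, fill 4.
Total = 25×2 + 24×6 + 13×2 + 12×3 + 10×4 = 296.

296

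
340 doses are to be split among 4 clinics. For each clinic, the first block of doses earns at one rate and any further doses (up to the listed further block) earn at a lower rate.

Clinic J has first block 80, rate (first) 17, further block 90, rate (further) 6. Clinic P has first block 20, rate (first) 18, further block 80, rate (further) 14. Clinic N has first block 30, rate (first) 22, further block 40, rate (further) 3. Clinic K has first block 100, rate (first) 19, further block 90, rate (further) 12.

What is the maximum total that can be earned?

5760

Order all 8 blocks by rate: Clinic N/T1 22 > Clinic K/T1 19 > Clinic P/T1 18 > Clinic J/T1 17 > Clinic P/T2 14 > Clinic K/T2 12 > Clinic J/T2 6 > Clinic N/T2 3.
Clinic N T1 at 22: fill all 30 — 310 left.
Clinic K T1 at 19: fill all 100 — 210 left.
Fill Clinic P T1 block (20 at 18) — 190 left.
Fill Clinic J T1 block (80 at 17) — 110 left.
Clinic P T2 at 14: fill all 80 — 30 left.
Clinic K T2 at 12: only 30 left, fill 30.
Total = 22×30 + 19×100 + 18×20 + 17×80 + 14×80 + 12×30 = 5760.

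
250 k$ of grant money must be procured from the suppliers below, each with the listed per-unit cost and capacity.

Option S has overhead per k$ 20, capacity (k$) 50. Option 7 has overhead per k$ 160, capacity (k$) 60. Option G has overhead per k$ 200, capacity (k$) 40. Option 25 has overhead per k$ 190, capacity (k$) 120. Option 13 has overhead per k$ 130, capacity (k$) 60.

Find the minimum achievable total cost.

Use suppliers in increasing cost order.
Option S at 20: take all 50 k$ — 200 still needed.
Option 13 (130): use full 60 — 140 k$ to go.
Option 7 (160): use full 60 — 80 k$ to go.
Take 80 from Option 25 at 190 to finish.
Option G: unused.
Cost = 50×20 + 60×130 + 60×160 + 80×190 = 33600.

33600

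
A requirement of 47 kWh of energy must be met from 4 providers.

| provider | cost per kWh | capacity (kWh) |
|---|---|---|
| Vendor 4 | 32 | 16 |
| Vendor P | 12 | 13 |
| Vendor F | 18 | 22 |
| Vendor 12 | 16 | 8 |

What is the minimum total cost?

Fill from the cheapest provider first.
Vendor P (12): use full 13 → 34 kWh to go.
Take 8 from Vendor 12 at 16 → need 26 more.
Vendor F (18): use full 22 → 4 kWh to go.
Vendor 4 (32): take the remaining 4 → done.
Cost = 13×12 + 8×16 + 22×18 + 4×32 = 808.

808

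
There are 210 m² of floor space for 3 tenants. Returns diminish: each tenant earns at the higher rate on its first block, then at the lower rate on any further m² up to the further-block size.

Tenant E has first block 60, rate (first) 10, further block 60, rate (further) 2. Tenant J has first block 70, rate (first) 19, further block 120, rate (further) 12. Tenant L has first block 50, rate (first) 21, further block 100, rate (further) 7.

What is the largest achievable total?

Order all 6 blocks by rate: Tenant L/T1 21 > Tenant J/T1 19 > Tenant J/T2 12 > Tenant E/T1 10 > Tenant L/T2 7 > Tenant E/T2 2.
Tenant L/T1 (21): +50 ; 160 left.
Tenant J/T1 (19): +70 ; 90 left.
90 remain; put them into Tenant J T2 at 12.
Total = 21×50 + 19×70 + 12×90 = 3460.

3460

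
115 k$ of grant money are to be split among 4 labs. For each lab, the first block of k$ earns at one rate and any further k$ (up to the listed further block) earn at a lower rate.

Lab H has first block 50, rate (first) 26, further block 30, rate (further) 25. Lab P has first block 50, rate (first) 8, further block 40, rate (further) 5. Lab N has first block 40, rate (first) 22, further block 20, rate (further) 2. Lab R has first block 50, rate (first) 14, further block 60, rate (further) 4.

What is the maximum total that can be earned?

2820

Treat each block as its own option and order by rate: Lab H/first 26 > Lab H/second 25 > Lab N/first 22 > Lab R/first 14 > Lab P/first 8 > Lab P/second 5 > Lab R/second 4 > Lab N/second 2.
Lab H first at 26: fill all 50 → 65 left.
Lab H second at 25: fill all 30 → 35 left.
Lab N/first: +35 of 40 at 22; pool empty.
Total = 26×50 + 25×30 + 22×35 = 2820.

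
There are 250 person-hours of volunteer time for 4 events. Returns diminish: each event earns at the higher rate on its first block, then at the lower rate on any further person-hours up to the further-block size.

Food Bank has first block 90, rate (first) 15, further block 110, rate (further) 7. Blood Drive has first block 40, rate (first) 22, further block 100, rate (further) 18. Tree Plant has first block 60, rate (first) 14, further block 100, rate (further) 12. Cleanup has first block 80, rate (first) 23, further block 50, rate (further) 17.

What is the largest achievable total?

Order all 8 blocks by rate: Cleanup/T1 23 > Blood Drive/T1 22 > Blood Drive/T2 18 > Cleanup/T2 17 > Food Bank/T1 15 > Tree Plant/T1 14 > Tree Plant/T2 12 > Food Bank/T2 7.
Fill Cleanup T1 block (80 at 23) ; 170 left.
Fill Blood Drive T1 block (40 at 22) ; 130 left.
Fill Blood Drive T2 block (100 at 18) ; 30 left.
Cleanup T2 at 17: only 30 left, fill 30.
Total = 23×80 + 22×40 + 18×100 + 17×30 = 5030.

5030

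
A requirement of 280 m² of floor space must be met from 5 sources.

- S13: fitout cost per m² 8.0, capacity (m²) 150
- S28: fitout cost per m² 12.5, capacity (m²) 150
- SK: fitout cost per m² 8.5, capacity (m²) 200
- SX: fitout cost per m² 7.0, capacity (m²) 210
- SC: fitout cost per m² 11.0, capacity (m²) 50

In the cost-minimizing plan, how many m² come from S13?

Use sources in increasing cost order.
SX (7.0): use full 210 — 70 m² to go.
Take 70 from S13 at 8.0 to finish.
SK, SC, S28: unused.

70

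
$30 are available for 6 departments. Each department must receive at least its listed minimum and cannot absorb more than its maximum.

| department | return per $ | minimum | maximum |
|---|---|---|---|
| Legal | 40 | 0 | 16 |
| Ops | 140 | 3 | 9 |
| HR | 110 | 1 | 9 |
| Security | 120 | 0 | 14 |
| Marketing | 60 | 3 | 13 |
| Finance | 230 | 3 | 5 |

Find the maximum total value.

Meeting every minimum uses 0+3+1+0+3+3 = 10 $, leaving 20.
Order the departments by return per $: Finance 230 > Ops 140 > Security 120 > HR 110 > Marketing 60 > Legal 40.
Finance takes 2 more to reach its cap of 5 — 18 left.
Ops: +6 to 9 (cap) — 12 left.
Security has room for 14 more but only 12 remain, so it gets 12.
Total = 140×9 + 110×1 + 120×12 + 60×3 + 230×5 = 4140.

4140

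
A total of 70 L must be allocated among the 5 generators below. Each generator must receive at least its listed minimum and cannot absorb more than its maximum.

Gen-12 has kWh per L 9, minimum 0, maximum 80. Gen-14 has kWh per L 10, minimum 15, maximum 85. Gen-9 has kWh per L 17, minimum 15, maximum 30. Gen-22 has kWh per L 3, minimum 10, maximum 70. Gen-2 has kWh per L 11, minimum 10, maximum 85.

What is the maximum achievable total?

Meeting every minimum uses 0+15+15+10+10 = 50 L, leaving 20.
Highest kWh per L first: Gen-9 17 > Gen-2 11 > Gen-14 10 > Gen-12 9 > Gen-22 3.
Give Gen-9 15 more to hit its cap of 30 → 5 left.
Gen-2 has room for 75 more but only 5 remain, so it gets 15.
Total = 10×15 + 17×30 + 3×10 + 11×15 = 855.

855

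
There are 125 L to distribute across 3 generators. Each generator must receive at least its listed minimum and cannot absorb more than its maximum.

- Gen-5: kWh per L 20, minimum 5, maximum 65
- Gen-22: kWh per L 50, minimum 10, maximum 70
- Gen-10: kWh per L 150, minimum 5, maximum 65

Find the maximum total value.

12600

Meeting every minimum uses 5+10+5 = 20 L, leaving 105.
Highest kWh per L first: Gen-10 150 > Gen-22 50 > Gen-5 20.
Gen-10: +60 to 65 (cap) ; 45 left.
Gen-22 has room for 60 more but only 45 remain, so it gets 55.
Total = 20×5 + 50×55 + 150×65 = 12600.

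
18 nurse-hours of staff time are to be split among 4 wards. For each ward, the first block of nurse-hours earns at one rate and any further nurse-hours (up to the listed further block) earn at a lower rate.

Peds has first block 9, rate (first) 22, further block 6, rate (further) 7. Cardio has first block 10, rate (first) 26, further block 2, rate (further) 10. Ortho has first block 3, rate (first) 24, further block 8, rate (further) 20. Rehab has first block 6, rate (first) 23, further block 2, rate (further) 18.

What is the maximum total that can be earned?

447

Order all 8 blocks by rate: Cardio/T1 26 > Ortho/T1 24 > Rehab/T1 23 > Peds/T1 22 > Ortho/T2 20 > Rehab/T2 18 > Cardio/T2 10 > Peds/T2 7.
Fill Cardio T1 block (10 at 26) ; 8 left.
Ortho/T1 (24): +3 ; 5 left.
5 remain; put them into Rehab T1 at 23.
Total = 26×10 + 24×3 + 23×5 = 447.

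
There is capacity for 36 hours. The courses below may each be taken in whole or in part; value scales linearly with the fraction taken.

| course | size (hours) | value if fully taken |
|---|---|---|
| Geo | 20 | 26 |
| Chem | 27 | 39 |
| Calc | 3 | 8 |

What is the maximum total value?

Sort by value density: Calc 8/3≈2.67, Chem 39/27≈1.44, Geo 26/20≈1.3.
All 3 hours of Calc fit (value 8) ; 33 remain.
Take all of Chem (27 hours, value 39) ; 6 hours left.
Fill the last 6 hours with part of Geo: 6/20 of it earns 7.8.
Total value = 54.8.

54.8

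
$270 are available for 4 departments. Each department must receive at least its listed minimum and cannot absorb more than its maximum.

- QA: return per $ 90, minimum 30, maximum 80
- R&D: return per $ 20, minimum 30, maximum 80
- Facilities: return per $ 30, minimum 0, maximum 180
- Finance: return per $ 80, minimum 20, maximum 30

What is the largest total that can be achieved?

14100

Meeting every minimum uses 30+30+0+20 = 80 $, leaving 190.
Rank by return per $: QA 90 > Finance 80 > Facilities 30 > R&D 20.
Give QA 50 more to hit its cap of 80 → 140 left.
Finance: +10 to 30 (cap) → 130 left.
Only 130 left; Facilities takes them to reach 130.
Total = 90×80 + 20×30 + 30×130 + 80×30 = 14100.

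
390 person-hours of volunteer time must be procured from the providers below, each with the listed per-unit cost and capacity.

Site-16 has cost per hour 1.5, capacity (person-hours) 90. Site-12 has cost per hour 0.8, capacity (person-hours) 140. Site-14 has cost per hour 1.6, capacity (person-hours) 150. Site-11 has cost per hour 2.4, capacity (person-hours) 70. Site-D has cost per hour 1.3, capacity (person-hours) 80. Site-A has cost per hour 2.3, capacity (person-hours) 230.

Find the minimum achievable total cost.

479

Cheapest first:
Take 140 from Site-12 at 0.8 ; need 250 more.
Take 80 from Site-D at 1.3 ; need 170 more.
Site-16 (1.5): use full 90 ; 80 person-hours to go.
Site-14 (1.6): take the remaining 80 ; done.
Site-A, Site-11: unused.
Cost = 140×0.8 + 80×1.3 + 90×1.5 + 80×1.6 = 479.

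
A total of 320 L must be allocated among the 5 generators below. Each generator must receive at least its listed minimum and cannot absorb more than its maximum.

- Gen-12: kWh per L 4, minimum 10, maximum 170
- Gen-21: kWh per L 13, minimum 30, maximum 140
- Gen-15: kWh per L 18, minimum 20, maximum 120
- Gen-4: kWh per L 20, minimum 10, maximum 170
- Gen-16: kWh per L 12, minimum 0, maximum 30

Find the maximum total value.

5810

Meeting every minimum uses 10+30+20+10+0 = 70 L, leaving 250.
Rank by kWh per L: Gen-4 20 > Gen-15 18 > Gen-21 13 > Gen-16 12 > Gen-12 4.
Give Gen-4 160 more to hit its cap of 170 → 90 left.
Only 90 left; Gen-15 takes them to reach 110.
Total = 4×10 + 13×30 + 18×110 + 20×170 = 5810.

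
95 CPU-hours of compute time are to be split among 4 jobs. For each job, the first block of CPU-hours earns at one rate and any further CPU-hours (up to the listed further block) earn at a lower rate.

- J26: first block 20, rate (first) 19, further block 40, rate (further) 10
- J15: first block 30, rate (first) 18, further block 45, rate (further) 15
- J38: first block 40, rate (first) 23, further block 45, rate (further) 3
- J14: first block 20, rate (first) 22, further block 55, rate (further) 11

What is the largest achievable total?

2010

Treat each block as its own option and order by rate: J38/first 23 > J14/first 22 > J26/first 19 > J15/first 18 > J15/second 15 > J14/second 11 > J26/second 10 > J38/second 3.
J38/first (23): +40 → 55 left.
J14 first at 22: fill all 20 → 35 left.
J26/first (19): +20 → 15 left.
J15/first: +15 of 30 at 18; pool empty.
Total = 23×40 + 22×20 + 19×20 + 18×15 = 2010.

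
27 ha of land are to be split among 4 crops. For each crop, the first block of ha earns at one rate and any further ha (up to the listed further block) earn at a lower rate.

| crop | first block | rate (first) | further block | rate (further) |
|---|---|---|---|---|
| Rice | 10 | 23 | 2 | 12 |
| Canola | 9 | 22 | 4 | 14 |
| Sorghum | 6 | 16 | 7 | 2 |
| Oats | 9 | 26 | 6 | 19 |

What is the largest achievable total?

Treat each block as its own option and order by rate: Oats/T1 26 > Rice/T1 23 > Canola/T1 22 > Oats/T2 19 > Sorghum/T1 16 > Canola/T2 14 > Rice/T2 12 > Sorghum/T2 2.
Oats/T1 (26): +9 ; 18 left.
Fill Rice T1 block (10 at 23) ; 8 left.
8 remain; put them into Canola T1 at 22.
Total = 26×9 + 23×10 + 22×8 = 640.

640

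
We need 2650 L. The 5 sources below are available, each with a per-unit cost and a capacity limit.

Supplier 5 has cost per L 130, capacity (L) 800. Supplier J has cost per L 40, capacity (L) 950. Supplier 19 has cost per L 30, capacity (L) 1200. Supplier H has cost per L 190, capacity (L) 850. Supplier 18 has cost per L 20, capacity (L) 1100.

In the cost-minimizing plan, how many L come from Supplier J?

Use sources in increasing cost order.
Supplier 18 at 20: take all 1100 L → 1550 still needed.
Supplier 19 (30): use full 1200 → 350 L to go.
Supplier J at 40: take 350 of its 950 → requirement met.
Supplier 5, Supplier H: unused.

350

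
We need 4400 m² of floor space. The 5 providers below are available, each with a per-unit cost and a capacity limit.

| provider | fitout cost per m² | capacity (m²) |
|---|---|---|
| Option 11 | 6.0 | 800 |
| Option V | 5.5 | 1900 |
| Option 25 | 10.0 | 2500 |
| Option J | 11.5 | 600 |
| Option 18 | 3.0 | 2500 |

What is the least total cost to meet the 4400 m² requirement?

Cheapest first:
Take 2500 from Option 18 at 3.0 — need 1900 more.
Option V (5.5): use full 1900 — 0 m² to go.
Option 11, Option 25, Option J: unused.
Cost = 2500×3.0 + 1900×5.5 = 17950.

17950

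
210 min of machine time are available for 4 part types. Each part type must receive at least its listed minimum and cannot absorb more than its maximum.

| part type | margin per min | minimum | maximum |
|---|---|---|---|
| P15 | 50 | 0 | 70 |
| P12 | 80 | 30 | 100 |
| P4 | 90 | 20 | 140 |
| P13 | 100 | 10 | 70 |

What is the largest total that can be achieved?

19300

Meeting every minimum uses 0+30+20+10 = 60 min, leaving 150.
Highest margin per min first: P13 100 > P4 90 > P12 80 > P15 50.
P13: +60 to 70 (cap) ; 90 left.
P4 has room for 120 more but only 90 remain, so it gets 110.
Total = 80×30 + 90×110 + 100×70 = 19300.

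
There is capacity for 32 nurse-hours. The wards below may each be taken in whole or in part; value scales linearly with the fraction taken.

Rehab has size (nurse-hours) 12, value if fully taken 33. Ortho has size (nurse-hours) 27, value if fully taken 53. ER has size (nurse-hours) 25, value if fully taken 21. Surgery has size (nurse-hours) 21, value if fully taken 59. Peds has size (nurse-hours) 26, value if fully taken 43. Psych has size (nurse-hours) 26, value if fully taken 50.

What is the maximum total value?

Rank by value-to-size ratio: Surgery 59/21≈2.81, Rehab 33/12≈2.75, Ortho 53/27≈1.96, Psych 50/26≈1.92, Peds 43/26≈1.65, ER 21/25≈0.84.
All 21 nurse-hours of Surgery fit (value 59) ; 11 remain.
Only 11 nurse-hours remain; take 11/12 of Rehab for value 33×11/12 = 30.25.
Total value = 89.25.

89.25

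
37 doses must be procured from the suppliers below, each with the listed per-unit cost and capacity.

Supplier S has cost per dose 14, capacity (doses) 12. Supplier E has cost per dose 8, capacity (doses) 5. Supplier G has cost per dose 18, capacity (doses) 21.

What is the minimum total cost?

568

Cheapest first:
Take 5 from Supplier E at 8 ; need 32 more.
Take 12 from Supplier S at 14 ; need 20 more.
Supplier G at 18: take 20 of its 21 ; requirement met.
Cost = 5×8 + 12×14 + 20×18 = 568.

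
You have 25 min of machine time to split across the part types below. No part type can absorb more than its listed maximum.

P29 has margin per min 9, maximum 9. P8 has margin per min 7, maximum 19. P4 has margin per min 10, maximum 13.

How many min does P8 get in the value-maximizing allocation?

Order the part types by margin per min: P4 10 > P29 9 > P8 7.
P4 takes 13 to reach its cap of 13 → 12 left.
P29: +9 to 9 (cap) → 3 left.
P8 has room for 19 but only 3 remain, so it gets 3.

3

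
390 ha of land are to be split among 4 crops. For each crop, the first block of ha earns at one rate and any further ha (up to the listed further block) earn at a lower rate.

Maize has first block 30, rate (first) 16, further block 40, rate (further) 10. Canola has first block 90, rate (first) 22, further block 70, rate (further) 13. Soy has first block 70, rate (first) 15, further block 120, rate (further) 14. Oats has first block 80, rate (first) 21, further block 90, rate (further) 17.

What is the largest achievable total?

7140

Rank every tier by rate: Canola/tier1 22 > Oats/tier1 21 > Oats/tier2 17 > Maize/tier1 16 > Soy/tier1 15 > Soy/tier2 14 > Canola/tier2 13 > Maize/tier2 10.
Canola tier1 at 22: fill all 90 — 300 left.
Oats/tier1 (21): +80 — 220 left.
Oats/tier2 (17): +90 — 130 left.
Maize tier1 at 16: fill all 30 — 100 left.
Soy tier1 at 15: fill all 70 — 30 left.
30 remain; put them into Soy tier2 at 14.
Total = 22×90 + 21×80 + 17×90 + 16×30 + 15×70 + 14×30 = 7140.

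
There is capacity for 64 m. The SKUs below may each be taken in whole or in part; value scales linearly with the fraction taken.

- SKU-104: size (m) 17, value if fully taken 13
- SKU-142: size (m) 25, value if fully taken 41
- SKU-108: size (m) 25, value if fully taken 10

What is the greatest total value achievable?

62.8

Sort by value density: SKU-142 41/25≈1.64, SKU-104 13/17≈0.765, SKU-108 10/25≈0.4.
All 25 m of SKU-142 fit (value 41) ; 39 remain.
Take all of SKU-104 (17 m, value 13) ; 22 m left.
Fill the last 22 m with part of SKU-108: 22/25 of it earns 8.8.
Total value = 62.8.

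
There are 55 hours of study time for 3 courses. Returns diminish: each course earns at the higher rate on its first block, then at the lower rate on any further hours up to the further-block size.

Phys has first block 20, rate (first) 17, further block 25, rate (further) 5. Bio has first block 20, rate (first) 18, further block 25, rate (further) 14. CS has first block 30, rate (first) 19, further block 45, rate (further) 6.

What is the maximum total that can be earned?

1015

Treat each block as its own option and order by rate: CS/first 19 > Bio/first 18 > Phys/first 17 > Bio/second 14 > CS/second 6 > Phys/second 5.
CS/first (19): +30 ; 25 left.
Bio/first (18): +20 ; 5 left.
Phys/first: +5 of 20 at 17; pool empty.
Total = 19×30 + 18×20 + 17×5 = 1015.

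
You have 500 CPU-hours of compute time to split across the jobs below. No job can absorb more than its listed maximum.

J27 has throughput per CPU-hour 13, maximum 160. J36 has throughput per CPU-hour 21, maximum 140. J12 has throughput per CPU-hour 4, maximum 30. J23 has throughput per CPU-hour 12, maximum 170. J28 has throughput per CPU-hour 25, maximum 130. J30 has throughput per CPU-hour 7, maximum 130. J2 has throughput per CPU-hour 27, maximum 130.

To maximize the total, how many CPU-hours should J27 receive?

100

Order the jobs by throughput per CPU-hour: J2 27 > J28 25 > J36 21 > J27 13 > J23 12 > J30 7 > J12 4.
J2: +130 to 130 (cap) — 370 left.
Give J28 130 to hit its cap of 130 — 240 left.
J36 takes 140 to reach its cap of 140 — 100 left.
J27 has room for 160 but only 100 remain, so it gets 100.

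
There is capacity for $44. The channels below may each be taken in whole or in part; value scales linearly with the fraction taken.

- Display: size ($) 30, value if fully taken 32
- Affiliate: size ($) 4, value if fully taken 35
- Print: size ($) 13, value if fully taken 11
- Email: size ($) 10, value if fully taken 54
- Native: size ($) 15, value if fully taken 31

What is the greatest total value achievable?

136

Rank by value-to-size ratio: Affiliate 35/4≈8.75, Email 54/10≈5.4, Native 31/15≈2.07, Display 32/30≈1.07, Print 11/13≈0.846.
All 4 $ of Affiliate fit (value 35) ; 40 remain.
All 10 $ of Email fit (value 54) ; 30 remain.
All 15 $ of Native fit (value 31) ; 15 remain.
15 $ left: a 15/30 share of Display gives 32×15/30 = 16.
Total value = 136.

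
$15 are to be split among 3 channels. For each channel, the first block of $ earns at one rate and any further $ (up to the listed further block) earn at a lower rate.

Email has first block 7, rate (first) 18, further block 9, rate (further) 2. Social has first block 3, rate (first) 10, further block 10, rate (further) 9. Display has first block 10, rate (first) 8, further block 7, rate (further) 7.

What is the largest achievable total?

Order all 6 blocks by rate: Email/T1 18 > Social/T1 10 > Social/T2 9 > Display/T1 8 > Display/T2 7 > Email/T2 2.
Fill Email T1 block (7 at 18) — 8 left.
Social T1 at 10: fill all 3 — 5 left.
Social/T2: +5 of 10 at 9; pool empty.
Total = 18×7 + 10×3 + 9×5 = 201.

201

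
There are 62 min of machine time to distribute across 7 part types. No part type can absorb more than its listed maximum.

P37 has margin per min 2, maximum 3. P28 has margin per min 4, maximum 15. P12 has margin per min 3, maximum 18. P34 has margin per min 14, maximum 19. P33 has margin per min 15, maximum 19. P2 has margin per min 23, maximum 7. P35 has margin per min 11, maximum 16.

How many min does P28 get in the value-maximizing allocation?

1

Rank by margin per min: P2 23 > P33 15 > P34 14 > P35 11 > P28 4 > P12 3 > P37 2.
P2 takes 7 to reach its cap of 7 → 55 left.
P33 takes 19 to reach its cap of 19 → 36 left.
Give P34 19 to hit its cap of 19 → 17 left.
P35 takes 16 to reach its cap of 16 → 1 left.
Only 1 left; P28 takes them to reach 1.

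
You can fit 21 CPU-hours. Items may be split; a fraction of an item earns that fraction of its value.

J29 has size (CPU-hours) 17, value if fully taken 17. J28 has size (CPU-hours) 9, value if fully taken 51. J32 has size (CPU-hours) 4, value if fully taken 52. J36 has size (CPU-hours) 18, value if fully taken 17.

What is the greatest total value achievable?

Sort by value density: J32 52/4≈13, J28 51/9≈5.67, J29 17/17≈1, J36 17/18≈0.944.
All 4 CPU-hours of J32 fit (value 52) → 17 remain.
J28: take in full, 9 CPU-hours for value 51 → 8 left.
Fill the last 8 CPU-hours with part of J29: 8/17 of it earns 8.
Total value = 111.

111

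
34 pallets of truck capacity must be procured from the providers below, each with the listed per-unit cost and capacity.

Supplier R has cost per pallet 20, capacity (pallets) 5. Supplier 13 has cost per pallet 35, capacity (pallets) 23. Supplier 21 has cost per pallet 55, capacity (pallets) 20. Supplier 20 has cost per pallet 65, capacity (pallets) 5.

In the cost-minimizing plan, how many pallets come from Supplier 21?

Use providers in increasing cost order.
Supplier R at 20: take all 5 pallets → 29 still needed.
Supplier 13 (35): use full 23 → 6 pallets to go.
Take 6 from Supplier 21 at 55 to finish.
Supplier 20: unused.

6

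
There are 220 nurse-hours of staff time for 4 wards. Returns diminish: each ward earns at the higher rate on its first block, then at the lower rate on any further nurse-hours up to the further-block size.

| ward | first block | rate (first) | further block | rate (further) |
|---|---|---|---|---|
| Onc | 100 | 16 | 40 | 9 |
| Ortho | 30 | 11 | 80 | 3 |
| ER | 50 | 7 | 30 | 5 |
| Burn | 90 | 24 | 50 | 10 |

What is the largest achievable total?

Rank every tier by rate: Burn/first 24 > Onc/first 16 > Ortho/first 11 > Burn/second 10 > Onc/second 9 > ER/first 7 > ER/second 5 > Ortho/second 3.
Fill Burn first block (90 at 24) → 130 left.
Onc first at 16: fill all 100 → 30 left.
Ortho/first (11): +30 → 0 left.
Total = 24×90 + 16×100 + 11×30 = 4090.

4090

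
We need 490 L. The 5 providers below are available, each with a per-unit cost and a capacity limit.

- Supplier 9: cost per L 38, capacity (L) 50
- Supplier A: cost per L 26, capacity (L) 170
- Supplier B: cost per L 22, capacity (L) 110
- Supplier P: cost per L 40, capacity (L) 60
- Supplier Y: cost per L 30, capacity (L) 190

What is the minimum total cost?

13300

Cheapest first:
Supplier B (22): use full 110 — 380 L to go.
Supplier A (26): use full 170 — 210 L to go.
Take 190 from Supplier Y at 30 — need 20 more.
Supplier 9 (38): take the remaining 20 — done.
Supplier P: unused.
Cost = 110×22 + 170×26 + 190×30 + 20×38 = 13300.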